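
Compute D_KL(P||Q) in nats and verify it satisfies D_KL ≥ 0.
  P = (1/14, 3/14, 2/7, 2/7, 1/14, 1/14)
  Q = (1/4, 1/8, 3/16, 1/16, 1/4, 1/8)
0.4511 nats

KL divergence satisfies the Gibbs inequality: D_KL(P||Q) ≥ 0 for all distributions P, Q.

D_KL(P||Q) = Σ p(x) log(p(x)/q(x))
Term by term:
  x=0: 1/14 × log_e[(1/14)/(1/4)] = -0.0895
  x=1: 3/14 × log_e[(3/14)/(1/8)] = 0.1155
  x=2: 2/7 × log_e[(2/7)/(3/16)] = 0.1203
  x=3: 2/7 × log_e[(2/7)/(1/16)] = 0.4342
  x=4: 1/14 × log_e[(1/14)/(1/4)] = -0.0895
  x=5: 1/14 × log_e[(1/14)/(1/8)] = -0.0400
D_KL(P||Q) = 0.4511 nats

D_KL(P||Q) = 0.4511 ≥ 0 ✓

This non-negativity is a fundamental property: relative entropy cannot be negative because it measures how different Q is from P.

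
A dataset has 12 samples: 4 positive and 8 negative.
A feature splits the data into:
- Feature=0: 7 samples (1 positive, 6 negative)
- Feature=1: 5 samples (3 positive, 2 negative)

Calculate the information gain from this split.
0.1686 bits

Information Gain = H(Y) - H(Y|Feature)

Before split:
P(positive) = 4/12 = 0.3333
H(Y) = 0.9183 bits

After split:
Feature=0: H = 0.5917 bits (weight = 7/12)
Feature=1: H = 0.9710 bits (weight = 5/12)
H(Y|Feature) = (7/12)×0.5917 + (5/12)×0.9710 = 0.7497 bits

Information Gain = 0.9183 - 0.7497 = 0.1686 bits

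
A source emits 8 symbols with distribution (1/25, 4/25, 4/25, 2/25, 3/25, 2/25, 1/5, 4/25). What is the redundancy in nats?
0.0906 nats

Redundancy measures how far a source is from maximum entropy:
R = H_max - H(X)

Maximum entropy for 8 symbols: H_max = log_e(8) = 2.0794 nats
Actual entropy: H(X) = 1.9888 nats
Redundancy: R = 2.0794 - 1.9888 = 0.0906 nats

This redundancy represents potential for compression: the source could be compressed by 0.0906 nats per symbol.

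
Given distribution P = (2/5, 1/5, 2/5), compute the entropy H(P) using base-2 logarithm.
1.5219 bits

Shannon entropy is H(X) = -Σ p(x) log p(x).

For P = (2/5, 1/5, 2/5):
H = -2/5 × log_2(2/5) -1/5 × log_2(1/5) -2/5 × log_2(2/5)
H = 1.5219 bits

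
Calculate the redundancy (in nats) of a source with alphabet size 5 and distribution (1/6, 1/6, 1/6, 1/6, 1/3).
0.0487 nats

Redundancy measures how far a source is from maximum entropy:
R = H_max - H(X)

Maximum entropy for 5 symbols: H_max = log_e(5) = 1.6094 nats
Actual entropy: H(X) = 1.5607 nats
Redundancy: R = 1.6094 - 1.5607 = 0.0487 nats

This redundancy represents potential for compression: the source could be compressed by 0.0487 nats per symbol.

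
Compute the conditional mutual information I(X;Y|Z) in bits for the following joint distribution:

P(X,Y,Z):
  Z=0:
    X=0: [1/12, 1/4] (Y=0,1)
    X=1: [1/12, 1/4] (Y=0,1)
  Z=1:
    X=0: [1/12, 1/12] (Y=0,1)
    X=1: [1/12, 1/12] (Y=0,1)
0.0000 bits

Conditional mutual information: I(X;Y|Z) = H(X|Z) + H(Y|Z) - H(X,Y|Z)

H(Z) = 0.9183
H(X,Z) = 1.9183 → H(X|Z) = 1.0000
H(Y,Z) = 1.7925 → H(Y|Z) = 0.8742
H(X,Y,Z) = 2.7925 → H(X,Y|Z) = 1.8742

I(X;Y|Z) = 1.0000 + 0.8742 - 1.8742 = 0.0000 bits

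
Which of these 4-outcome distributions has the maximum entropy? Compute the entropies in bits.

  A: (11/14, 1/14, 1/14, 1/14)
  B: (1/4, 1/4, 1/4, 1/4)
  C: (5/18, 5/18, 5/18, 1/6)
B

For a discrete distribution over n outcomes, entropy is maximized by the uniform distribution.

Computing entropies:
H(A) = 1.0892 bits
H(B) = 2.0000 bits
H(C) = 1.9708 bits

The uniform distribution (where all probabilities equal 1/4) achieves the maximum entropy of log_2(4) = 2.0000 bits.

Distribution B has the highest entropy.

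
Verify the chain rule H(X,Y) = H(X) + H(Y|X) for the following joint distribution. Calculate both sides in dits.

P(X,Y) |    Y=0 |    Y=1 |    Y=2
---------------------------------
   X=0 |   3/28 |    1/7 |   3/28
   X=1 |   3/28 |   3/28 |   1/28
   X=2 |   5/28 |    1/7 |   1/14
H(X,Y) = 0.9243, H(X) = 0.4696, H(Y|X) = 0.4547 (all in dits)

Chain rule: H(X,Y) = H(X) + H(Y|X)

Left side — joint entropy directly:
H(X,Y) = -Σ p(x,y) log p(x,y) = 0.9243 dits

Right side — compute H(Y|X) from the conditional distributions:
P(X) = (5/14, 1/4, 11/28), so H(X) = 0.4696 dits
H(Y|X) = Σ_x P(X=x) · H(Y|X=x):
  P(Y|X=0) = (3/10, 2/5, 3/10), H(Y|X=0) = 0.4729, weight P(X=0) = 5/14
  P(Y|X=1) = (3/7, 3/7, 1/7), H(Y|X=1) = 0.4361, weight P(X=1) = 1/4
  P(Y|X=2) = (5/11, 4/11, 2/11), H(Y|X=2) = 0.4500, weight P(X=2) = 11/28
H(Y|X) = 0.4547 dits

H(X) + H(Y|X) = 0.4696 + 0.4547 = 0.9243 dits

Both sides equal 0.9243 dits. ✓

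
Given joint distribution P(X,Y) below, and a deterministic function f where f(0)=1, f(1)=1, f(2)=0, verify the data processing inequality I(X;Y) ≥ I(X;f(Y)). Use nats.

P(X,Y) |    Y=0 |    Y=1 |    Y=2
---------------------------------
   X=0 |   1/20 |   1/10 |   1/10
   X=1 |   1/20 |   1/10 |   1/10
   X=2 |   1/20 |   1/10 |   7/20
I(X;Y) = 0.0462, I(X;f(Y)) = 0.0462, inequality holds: 0.0462 ≥ 0.0462

Data Processing Inequality: For any Markov chain X → Y → Z, we have I(X;Y) ≥ I(X;Z).

Here Z = f(Y) is a deterministic function of Y, forming X → Y → Z.

Original I(X;Y) = 0.0462 nats

After applying f:
P(X,Z) where Z=f(Y):
- P(X,Z=0) = P(X,Y=2)
- P(X,Z=1) = P(X,Y=0) + P(X,Y=1)

I(X;Z) = I(X;f(Y)) = 0.0462 nats

Verification: 0.0462 ≥ 0.0462 ✓

Information cannot be created by processing; the function f can only lose information about X.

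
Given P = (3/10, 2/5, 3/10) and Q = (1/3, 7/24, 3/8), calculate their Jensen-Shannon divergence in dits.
0.0029 dits

Jensen-Shannon divergence is:
JSD(P||Q) = 0.5 × D_KL(P||M) + 0.5 × D_KL(Q||M)
where M = 0.5 × (P + Q) is the mixture distribution.

M = 0.5 × (3/10, 2/5, 3/10) + 0.5 × (1/3, 7/24, 3/8) = (0.316667, 0.345833, 0.3375)

D_KL(P||M) = 0.0029 dits
D_KL(Q||M) = 0.0030 dits

JSD(P||Q) = 0.5 × 0.0029 + 0.5 × 0.0030 = 0.0029 dits

Unlike KL divergence, JSD is symmetric and bounded: 0 ≤ JSD ≤ log(2).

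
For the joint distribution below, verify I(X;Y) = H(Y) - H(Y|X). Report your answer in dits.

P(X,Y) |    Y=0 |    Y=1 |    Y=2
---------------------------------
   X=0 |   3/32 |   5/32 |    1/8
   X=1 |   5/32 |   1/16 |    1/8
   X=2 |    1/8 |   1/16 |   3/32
I(X;Y) = 0.0143 dits

Mutual information has multiple equivalent forms:
- I(X;Y) = H(X) - H(X|Y)
- I(X;Y) = H(Y) - H(Y|X)
- I(X;Y) = H(X) + H(Y) - H(X,Y)

Computing all quantities:
H(X) = 0.4741, H(Y) = 0.4741, H(X,Y) = 0.9339
H(X|Y) = 0.4598, H(Y|X) = 0.4598

Verification:
H(X) - H(X|Y) = 0.4741 - 0.4598 = 0.0143
H(Y) - H(Y|X) = 0.4741 - 0.4598 = 0.0143
H(X) + H(Y) - H(X,Y) = 0.4741 + 0.4741 - 0.9339 = 0.0143

All forms give I(X;Y) = 0.0143 dits. ✓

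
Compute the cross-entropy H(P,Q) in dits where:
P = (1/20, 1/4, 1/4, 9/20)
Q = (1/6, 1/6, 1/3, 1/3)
0.5674 dits

Cross-entropy: H(P,Q) = -Σ p(x) log q(x)

Alternatively: H(P,Q) = H(P) + D_KL(P||Q)
H(P) = 0.5221 dits
D_KL(P||Q) = 0.0453 dits

H(P,Q) = 0.5221 + 0.0453 = 0.5674 dits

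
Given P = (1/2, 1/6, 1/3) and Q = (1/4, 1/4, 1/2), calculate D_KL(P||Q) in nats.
0.1438 nats

KL divergence: D_KL(P||Q) = Σ p(x) log(p(x)/q(x))

Computing term by term:
  x=0: 1/2 × log_e[(1/2)/(1/4)] = 1/2 × 0.6931 = 0.3466
  x=1: 1/6 × log_e[(1/6)/(1/4)] = 1/6 × -0.4055 = -0.0676
  x=2: 1/3 × log_e[(1/3)/(1/2)] = 1/3 × -0.4055 = -0.1352

D_KL(P||Q) = 0.1438 nats

Note: KL divergence is always non-negative and equals 0 iff P = Q.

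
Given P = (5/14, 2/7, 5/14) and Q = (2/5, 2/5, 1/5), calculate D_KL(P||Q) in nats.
0.0705 nats

KL divergence: D_KL(P||Q) = Σ p(x) log(p(x)/q(x))

Computing term by term:
  x=0: 5/14 × log_e[(5/14)/(2/5)] = 5/14 × -0.1133 = -0.0405
  x=1: 2/7 × log_e[(2/7)/(2/5)] = 2/7 × -0.3365 = -0.0961
  x=2: 5/14 × log_e[(5/14)/(1/5)] = 5/14 × 0.5798 = 0.2071

D_KL(P||Q) = 0.0705 nats

Note: KL divergence is always non-negative and equals 0 iff P = Q.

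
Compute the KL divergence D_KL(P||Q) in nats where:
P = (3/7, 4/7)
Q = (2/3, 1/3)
0.1186 nats

KL divergence: D_KL(P||Q) = Σ p(x) log(p(x)/q(x))

Computing term by term:
  x=0: 3/7 × log_e[(3/7)/(2/3)] = 3/7 × -0.4418 = -0.1894
  x=1: 4/7 × log_e[(4/7)/(1/3)] = 4/7 × 0.5390 = 0.3080

D_KL(P||Q) = 0.1186 nats

Note: KL divergence is always non-negative and equals 0 iff P = Q.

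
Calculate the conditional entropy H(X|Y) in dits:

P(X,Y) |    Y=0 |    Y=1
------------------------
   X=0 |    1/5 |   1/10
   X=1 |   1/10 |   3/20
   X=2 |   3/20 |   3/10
0.4450 dits

Using the chain rule: H(X|Y) = H(X,Y) - H(Y)

First, compute H(X,Y) = 0.7438 dits

Marginal P(Y) = (9/20, 11/20)
H(Y) = 0.2989 dits

H(X|Y) = H(X,Y) - H(Y) = 0.7438 - 0.2989 = 0.4450 dits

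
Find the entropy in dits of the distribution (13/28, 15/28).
0.2999 dits

Shannon entropy is H(X) = -Σ p(x) log p(x).

For P = (13/28, 15/28):
H = -13/28 × log_10(13/28) -15/28 × log_10(15/28)
H = 0.2999 dits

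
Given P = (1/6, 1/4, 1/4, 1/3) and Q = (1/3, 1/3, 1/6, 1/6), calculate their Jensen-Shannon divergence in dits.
0.0154 dits

Jensen-Shannon divergence is:
JSD(P||Q) = 0.5 × D_KL(P||M) + 0.5 × D_KL(Q||M)
where M = 0.5 × (P + Q) is the mixture distribution.

M = 0.5 × (1/6, 1/4, 1/4, 1/3) + 0.5 × (1/3, 1/3, 1/6, 1/6) = (1/4, 7/24, 5/24, 1/4)

D_KL(P||M) = 0.0154 dits
D_KL(Q||M) = 0.0155 dits

JSD(P||Q) = 0.5 × 0.0154 + 0.5 × 0.0155 = 0.0154 dits

Unlike KL divergence, JSD is symmetric and bounded: 0 ≤ JSD ≤ log(2).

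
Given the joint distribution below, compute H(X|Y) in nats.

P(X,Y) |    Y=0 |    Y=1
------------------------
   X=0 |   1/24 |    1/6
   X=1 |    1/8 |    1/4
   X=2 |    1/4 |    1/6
1.0036 nats

Using the chain rule: H(X|Y) = H(X,Y) - H(Y)

First, compute H(X,Y) = 1.6827 nats

Marginal P(Y) = (5/12, 7/12)
H(Y) = 0.6792 nats

H(X|Y) = H(X,Y) - H(Y) = 1.6827 - 0.6792 = 1.0036 nats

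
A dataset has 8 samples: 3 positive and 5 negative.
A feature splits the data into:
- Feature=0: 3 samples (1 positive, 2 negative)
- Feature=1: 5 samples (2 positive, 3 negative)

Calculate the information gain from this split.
0.0032 bits

Information Gain = H(Y) - H(Y|Feature)

Before split:
P(positive) = 3/8 = 0.3750
H(Y) = 0.9544 bits

After split:
Feature=0: H = 0.9183 bits (weight = 3/8)
Feature=1: H = 0.9710 bits (weight = 5/8)
H(Y|Feature) = (3/8)×0.9183 + (5/8)×0.9710 = 0.9512 bits

Information Gain = 0.9544 - 0.9512 = 0.0032 bits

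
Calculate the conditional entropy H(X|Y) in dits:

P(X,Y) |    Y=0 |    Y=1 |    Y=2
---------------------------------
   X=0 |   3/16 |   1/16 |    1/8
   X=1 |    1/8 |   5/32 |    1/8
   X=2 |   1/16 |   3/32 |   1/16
0.4476 dits

Using the chain rule: H(X|Y) = H(X,Y) - H(Y)

First, compute H(X,Y) = 0.9231 dits

Marginal P(Y) = (3/8, 5/16, 5/16)
H(Y) = 0.4755 dits

H(X|Y) = H(X,Y) - H(Y) = 0.9231 - 0.4755 = 0.4476 dits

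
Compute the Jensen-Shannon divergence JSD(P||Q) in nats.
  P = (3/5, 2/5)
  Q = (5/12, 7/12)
0.0169 nats

Jensen-Shannon divergence is:
JSD(P||Q) = 0.5 × D_KL(P||M) + 0.5 × D_KL(Q||M)
where M = 0.5 × (P + Q) is the mixture distribution.

M = 0.5 × (3/5, 2/5) + 0.5 × (5/12, 7/12) = (0.508333, 0.491667)

D_KL(P||M) = 0.0169 nats
D_KL(Q||M) = 0.0169 nats

JSD(P||Q) = 0.5 × 0.0169 + 0.5 × 0.0169 = 0.0169 nats

Unlike KL divergence, JSD is symmetric and bounded: 0 ≤ JSD ≤ log(2).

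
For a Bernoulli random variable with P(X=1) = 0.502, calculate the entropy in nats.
0.6931 nats

The binary entropy function is:
H(p) = -p log(p) - (1-p) log(1-p)

H(0.502) = -0.502 × log_e(0.502) - 0.498 × log_e(0.498)
H(0.502) = 0.6931 nats

Note: Binary entropy is maximized at p=0.5 (H=1 bit) and minimized at p=0 or p=1 (H=0).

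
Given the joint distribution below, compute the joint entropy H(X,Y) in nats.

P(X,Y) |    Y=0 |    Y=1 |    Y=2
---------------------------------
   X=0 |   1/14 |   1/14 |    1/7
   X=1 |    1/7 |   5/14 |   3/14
1.6308 nats

Joint entropy is H(X,Y) = -Σ_{x,y} p(x,y) log p(x,y).

Summing over all non-zero entries:
H(X,Y) = -[1/14·log_e(1/14) + 1/14·log_e(1/14) + 1/7·log_e(1/7) + 1/7·log_e(1/7) + 5/14·log_e(5/14) + 3/14·log_e(3/14)]
H(X,Y) = 1.6308 nats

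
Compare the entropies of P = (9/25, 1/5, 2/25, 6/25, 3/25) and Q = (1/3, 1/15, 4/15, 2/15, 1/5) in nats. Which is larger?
Q

Computing entropies in nats:
H(P) = 1.4887
H(Q) = 1.4898

Distribution Q has higher entropy.

Intuition: The distribution closer to uniform (more spread out) has higher entropy.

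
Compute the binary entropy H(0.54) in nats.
0.6899 nats

The binary entropy function is:
H(p) = -p log(p) - (1-p) log(1-p)

H(0.54) = -0.54 × log_e(0.54) - 0.46 × log_e(0.46)
H(0.54) = 0.6899 nats

Note: Binary entropy is maximized at p=0.5 (H=1 bit) and minimized at p=0 or p=1 (H=0).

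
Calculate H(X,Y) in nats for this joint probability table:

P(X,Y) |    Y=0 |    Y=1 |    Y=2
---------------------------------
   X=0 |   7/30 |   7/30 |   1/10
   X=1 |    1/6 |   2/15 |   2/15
1.7453 nats

Joint entropy is H(X,Y) = -Σ_{x,y} p(x,y) log p(x,y).

Summing over all non-zero entries:
H(X,Y) = -[7/30·log_e(7/30) + 7/30·log_e(7/30) + 1/10·log_e(1/10) + 1/6·log_e(1/6) + 2/15·log_e(2/15) + 2/15·log_e(2/15)]
H(X,Y) = 1.7453 nats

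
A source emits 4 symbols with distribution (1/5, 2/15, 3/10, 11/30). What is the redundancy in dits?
0.0290 dits

Redundancy measures how far a source is from maximum entropy:
R = H_max - H(X)

Maximum entropy for 4 symbols: H_max = log_10(4) = 0.6021 dits
Actual entropy: H(X) = 0.5731 dits
Redundancy: R = 0.6021 - 0.5731 = 0.0290 dits

This redundancy represents potential for compression: the source could be compressed by 0.0290 dits per symbol.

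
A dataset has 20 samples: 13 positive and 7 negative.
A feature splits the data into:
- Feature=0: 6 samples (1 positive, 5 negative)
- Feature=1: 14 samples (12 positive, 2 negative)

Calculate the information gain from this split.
0.3249 bits

Information Gain = H(Y) - H(Y|Feature)

Before split:
P(positive) = 13/20 = 0.6500
H(Y) = 0.9341 bits

After split:
Feature=0: H = 0.6500 bits (weight = 6/20)
Feature=1: H = 0.5917 bits (weight = 14/20)
H(Y|Feature) = (6/20)×0.6500 + (14/20)×0.5917 = 0.6092 bits

Information Gain = 0.9341 - 0.6092 = 0.3249 bits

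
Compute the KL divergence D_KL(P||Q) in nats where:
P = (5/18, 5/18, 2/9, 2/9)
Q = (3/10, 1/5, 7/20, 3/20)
0.0563 nats

KL divergence: D_KL(P||Q) = Σ p(x) log(p(x)/q(x))

Computing term by term:
  x=0: 5/18 × log_e[(5/18)/(3/10)] = 5/18 × -0.0770 = -0.0214
  x=1: 5/18 × log_e[(5/18)/(1/5)] = 5/18 × 0.3285 = 0.0913
  x=2: 2/9 × log_e[(2/9)/(7/20)] = 2/9 × -0.4543 = -0.1009
  x=3: 2/9 × log_e[(2/9)/(3/20)] = 2/9 × 0.3930 = 0.0873

D_KL(P||Q) = 0.0563 nats

Note: KL divergence is always non-negative and equals 0 iff P = Q.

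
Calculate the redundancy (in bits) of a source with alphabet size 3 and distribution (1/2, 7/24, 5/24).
0.0950 bits

Redundancy measures how far a source is from maximum entropy:
R = H_max - H(X)

Maximum entropy for 3 symbols: H_max = log_2(3) = 1.5850 bits
Actual entropy: H(X) = 1.4899 bits
Redundancy: R = 1.5850 - 1.4899 = 0.0950 bits

This redundancy represents potential for compression: the source could be compressed by 0.0950 bits per symbol.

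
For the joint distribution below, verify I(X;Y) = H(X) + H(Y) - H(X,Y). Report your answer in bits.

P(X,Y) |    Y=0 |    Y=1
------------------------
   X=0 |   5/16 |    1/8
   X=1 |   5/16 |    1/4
I(X;Y) = 0.0193 bits

Mutual information has multiple equivalent forms:
- I(X;Y) = H(X) - H(X|Y)
- I(X;Y) = H(Y) - H(Y|X)
- I(X;Y) = H(X) + H(Y) - H(X,Y)

Computing all quantities:
H(X) = 0.9887, H(Y) = 0.9544, H(X,Y) = 1.9238
H(X|Y) = 0.9694, H(Y|X) = 0.9351

Verification:
H(X) - H(X|Y) = 0.9887 - 0.9694 = 0.0193
H(Y) - H(Y|X) = 0.9544 - 0.9351 = 0.0193
H(X) + H(Y) - H(X,Y) = 0.9887 + 0.9544 - 1.9238 = 0.0193

All forms give I(X;Y) = 0.0193 bits. ✓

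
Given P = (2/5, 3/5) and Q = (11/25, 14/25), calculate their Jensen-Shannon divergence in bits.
0.0012 bits

Jensen-Shannon divergence is:
JSD(P||Q) = 0.5 × D_KL(P||M) + 0.5 × D_KL(Q||M)
where M = 0.5 × (P + Q) is the mixture distribution.

M = 0.5 × (2/5, 3/5) + 0.5 × (11/25, 14/25) = (0.42, 0.58)

D_KL(P||M) = 0.0012 bits
D_KL(Q||M) = 0.0012 bits

JSD(P||Q) = 0.5 × 0.0012 + 0.5 × 0.0012 = 0.0012 bits

Unlike KL divergence, JSD is symmetric and bounded: 0 ≤ JSD ≤ log(2).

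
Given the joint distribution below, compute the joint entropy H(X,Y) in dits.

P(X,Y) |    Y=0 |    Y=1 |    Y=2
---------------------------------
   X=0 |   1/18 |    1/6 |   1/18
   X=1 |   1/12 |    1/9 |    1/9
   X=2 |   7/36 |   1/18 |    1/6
0.9089 dits

Joint entropy is H(X,Y) = -Σ_{x,y} p(x,y) log p(x,y).

Summing over all non-zero entries:
H(X,Y) = -[1/18·log_10(1/18) + 1/6·log_10(1/6) + 1/18·log_10(1/18) + 1/12·log_10(1/12) + 1/9·log_10(1/9) + 1/9·log_10(1/9) + 7/36·log_10(7/36) + 1/18·log_10(1/18) + 1/6·log_10(1/6)]
H(X,Y) = 0.9089 dits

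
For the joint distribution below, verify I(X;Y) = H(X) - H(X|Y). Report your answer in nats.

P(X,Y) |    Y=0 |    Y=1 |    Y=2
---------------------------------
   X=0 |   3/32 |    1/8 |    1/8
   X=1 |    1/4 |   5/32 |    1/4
I(X;Y) = 0.0102 nats

Mutual information has multiple equivalent forms:
- I(X;Y) = H(X) - H(X|Y)
- I(X;Y) = H(Y) - H(Y|X)
- I(X;Y) = H(X) + H(Y) - H(X,Y)

Computing all quantities:
H(X) = 0.6435, H(Y) = 1.0916, H(X,Y) = 1.7250
H(X|Y) = 0.6333, H(Y|X) = 1.0815

Verification:
H(X) - H(X|Y) = 0.6435 - 0.6333 = 0.0102
H(Y) - H(Y|X) = 1.0916 - 1.0815 = 0.0102
H(X) + H(Y) - H(X,Y) = 0.6435 + 1.0916 - 1.7250 = 0.0102

All forms give I(X;Y) = 0.0102 nats. ✓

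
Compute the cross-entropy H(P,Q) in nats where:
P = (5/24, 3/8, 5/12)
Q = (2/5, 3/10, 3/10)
1.1440 nats

Cross-entropy: H(P,Q) = -Σ p(x) log q(x)

Alternatively: H(P,Q) = H(P) + D_KL(P||Q)
H(P) = 1.0594 nats
D_KL(P||Q) = 0.0847 nats

H(P,Q) = 1.0594 + 0.0847 = 1.1440 nats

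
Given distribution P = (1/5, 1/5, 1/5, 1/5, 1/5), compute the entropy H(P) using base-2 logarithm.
2.3219 bits

Shannon entropy is H(X) = -Σ p(x) log p(x).

For P = (1/5, 1/5, 1/5, 1/5, 1/5):
H = -1/5 × log_2(1/5) -1/5 × log_2(1/5) -1/5 × log_2(1/5) -1/5 × log_2(1/5) -1/5 × log_2(1/5)
H = 2.3219 bits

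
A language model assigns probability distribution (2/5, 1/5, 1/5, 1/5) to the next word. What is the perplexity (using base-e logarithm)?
3.7893

Perplexity is e^H (or exp(H) for natural log).

First, H = -Σ p log p = 1.3322 nats
Perplexity = e^1.3322 = 3.7893

Interpretation: The model's uncertainty is equivalent to choosing uniformly among 3.8 options.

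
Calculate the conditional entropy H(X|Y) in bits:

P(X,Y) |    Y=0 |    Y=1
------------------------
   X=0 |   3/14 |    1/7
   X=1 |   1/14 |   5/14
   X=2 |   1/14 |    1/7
1.4125 bits

Using the chain rule: H(X|Y) = H(X,Y) - H(Y)

First, compute H(X,Y) = 2.3527 bits

Marginal P(Y) = (5/14, 9/14)
H(Y) = 0.9403 bits

H(X|Y) = H(X,Y) - H(Y) = 2.3527 - 0.9403 = 1.4125 bits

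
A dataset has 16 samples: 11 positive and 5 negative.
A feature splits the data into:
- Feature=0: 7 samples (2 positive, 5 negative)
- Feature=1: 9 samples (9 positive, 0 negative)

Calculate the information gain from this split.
0.5184 bits

Information Gain = H(Y) - H(Y|Feature)

Before split:
P(positive) = 11/16 = 0.6875
H(Y) = 0.8960 bits

After split:
Feature=0: H = 0.8631 bits (weight = 7/16)
Feature=1: H = 0.0000 bits (weight = 9/16)
H(Y|Feature) = (7/16)×0.8631 + (9/16)×0.0000 = 0.3776 bits

Information Gain = 0.8960 - 0.3776 = 0.5184 bits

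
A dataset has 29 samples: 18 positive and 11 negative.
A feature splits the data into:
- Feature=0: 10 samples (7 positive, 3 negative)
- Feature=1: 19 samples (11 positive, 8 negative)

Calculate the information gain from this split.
0.0103 bits

Information Gain = H(Y) - H(Y|Feature)

Before split:
P(positive) = 18/29 = 0.6207
H(Y) = 0.9576 bits

After split:
Feature=0: H = 0.8813 bits (weight = 10/29)
Feature=1: H = 0.9819 bits (weight = 19/29)
H(Y|Feature) = (10/29)×0.8813 + (19/29)×0.9819 = 0.9472 bits

Information Gain = 0.9576 - 0.9472 = 0.0103 bits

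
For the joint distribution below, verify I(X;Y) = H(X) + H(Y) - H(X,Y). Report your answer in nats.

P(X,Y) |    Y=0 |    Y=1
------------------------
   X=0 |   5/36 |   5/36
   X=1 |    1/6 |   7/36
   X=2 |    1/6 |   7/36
I(X;Y) = 0.0006 nats

Mutual information has multiple equivalent forms:
- I(X;Y) = H(X) - H(X|Y)
- I(X;Y) = H(Y) - H(Y|X)
- I(X;Y) = H(X) + H(Y) - H(X,Y)

Computing all quantities:
H(X) = 1.0914, H(Y) = 0.6916, H(X,Y) = 1.7825
H(X|Y) = 1.0909, H(Y|X) = 0.6910

Verification:
H(X) - H(X|Y) = 1.0914 - 1.0909 = 0.0006
H(Y) - H(Y|X) = 0.6916 - 0.6910 = 0.0006
H(X) + H(Y) - H(X,Y) = 1.0914 + 0.6916 - 1.7825 = 0.0006

All forms give I(X;Y) = 0.0006 nats. ✓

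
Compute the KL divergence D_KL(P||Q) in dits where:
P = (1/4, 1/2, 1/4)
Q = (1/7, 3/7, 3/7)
0.0357 dits

KL divergence: D_KL(P||Q) = Σ p(x) log(p(x)/q(x))

Computing term by term:
  x=0: 1/4 × log_10[(1/4)/(1/7)] = 1/4 × 0.2430 = 0.0608
  x=1: 1/2 × log_10[(1/2)/(3/7)] = 1/2 × 0.0669 = 0.0335
  x=2: 1/4 × log_10[(1/4)/(3/7)] = 1/4 × -0.2341 = -0.0585

D_KL(P||Q) = 0.0357 dits

Note: KL divergence is always non-negative and equals 0 iff P = Q.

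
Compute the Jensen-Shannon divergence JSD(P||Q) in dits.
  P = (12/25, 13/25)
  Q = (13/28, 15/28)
0.0001 dits

Jensen-Shannon divergence is:
JSD(P||Q) = 0.5 × D_KL(P||M) + 0.5 × D_KL(Q||M)
where M = 0.5 × (P + Q) is the mixture distribution.

M = 0.5 × (12/25, 13/25) + 0.5 × (13/28, 15/28) = (0.472143, 0.527857)

D_KL(P||M) = 0.0001 dits
D_KL(Q||M) = 0.0001 dits

JSD(P||Q) = 0.5 × 0.0001 + 0.5 × 0.0001 = 0.0001 dits

Unlike KL divergence, JSD is symmetric and bounded: 0 ≤ JSD ≤ log(2).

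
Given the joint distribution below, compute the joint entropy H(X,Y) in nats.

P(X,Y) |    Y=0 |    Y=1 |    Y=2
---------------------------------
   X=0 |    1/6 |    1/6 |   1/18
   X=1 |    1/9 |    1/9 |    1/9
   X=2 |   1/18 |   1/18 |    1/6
2.1100 nats

Joint entropy is H(X,Y) = -Σ_{x,y} p(x,y) log p(x,y).

Summing over all non-zero entries:
H(X,Y) = -[1/6·log_e(1/6) + 1/6·log_e(1/6) + 1/18·log_e(1/18) + 1/9·log_e(1/9) + 1/9·log_e(1/9) + 1/9·log_e(1/9) + 1/18·log_e(1/18) + 1/18·log_e(1/18) + 1/6·log_e(1/6)]
H(X,Y) = 2.1100 nats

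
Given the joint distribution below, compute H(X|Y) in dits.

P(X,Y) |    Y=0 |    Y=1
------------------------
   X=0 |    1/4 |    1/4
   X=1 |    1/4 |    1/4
0.3010 dits

Using the chain rule: H(X|Y) = H(X,Y) - H(Y)

First, compute H(X,Y) = 0.6021 dits

Marginal P(Y) = (1/2, 1/2)
H(Y) = 0.3010 dits

H(X|Y) = H(X,Y) - H(Y) = 0.6021 - 0.3010 = 0.3010 dits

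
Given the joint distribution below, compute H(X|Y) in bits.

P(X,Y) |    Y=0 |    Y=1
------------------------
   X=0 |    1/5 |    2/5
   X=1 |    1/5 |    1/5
0.9510 bits

Using the chain rule: H(X|Y) = H(X,Y) - H(Y)

First, compute H(X,Y) = 1.9219 bits

Marginal P(Y) = (2/5, 3/5)
H(Y) = 0.9710 bits

H(X|Y) = H(X,Y) - H(Y) = 1.9219 - 0.9710 = 0.9510 bits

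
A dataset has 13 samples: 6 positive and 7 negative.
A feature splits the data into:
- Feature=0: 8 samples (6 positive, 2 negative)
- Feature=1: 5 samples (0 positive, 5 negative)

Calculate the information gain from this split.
0.4965 bits

Information Gain = H(Y) - H(Y|Feature)

Before split:
P(positive) = 6/13 = 0.4615
H(Y) = 0.9957 bits

After split:
Feature=0: H = 0.8113 bits (weight = 8/13)
Feature=1: H = 0.0000 bits (weight = 5/13)
H(Y|Feature) = (8/13)×0.8113 + (5/13)×0.0000 = 0.4992 bits

Information Gain = 0.9957 - 0.4992 = 0.4965 bits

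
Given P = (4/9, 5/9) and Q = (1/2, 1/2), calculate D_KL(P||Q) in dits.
0.0027 dits

KL divergence: D_KL(P||Q) = Σ p(x) log(p(x)/q(x))

Computing term by term:
  x=0: 4/9 × log_10[(4/9)/(1/2)] = 4/9 × -0.0512 = -0.0227
  x=1: 5/9 × log_10[(5/9)/(1/2)] = 5/9 × 0.0458 = 0.0254

D_KL(P||Q) = 0.0027 dits

Note: KL divergence is always non-negative and equals 0 iff P = Q.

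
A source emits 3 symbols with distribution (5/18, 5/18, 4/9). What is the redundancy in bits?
0.0383 bits

Redundancy measures how far a source is from maximum entropy:
R = H_max - H(X)

Maximum entropy for 3 symbols: H_max = log_2(3) = 1.5850 bits
Actual entropy: H(X) = 1.5466 bits
Redundancy: R = 1.5850 - 1.5466 = 0.0383 bits

This redundancy represents potential for compression: the source could be compressed by 0.0383 bits per symbol.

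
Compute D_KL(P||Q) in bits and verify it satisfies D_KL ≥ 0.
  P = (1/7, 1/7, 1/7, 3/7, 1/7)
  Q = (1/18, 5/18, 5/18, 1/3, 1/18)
0.2706 bits

KL divergence satisfies the Gibbs inequality: D_KL(P||Q) ≥ 0 for all distributions P, Q.

D_KL(P||Q) = Σ p(x) log(p(x)/q(x))
Term by term:
  x=0: 1/7 × log_2[(1/7)/(1/18)] = 0.1947
  x=1: 1/7 × log_2[(1/7)/(5/18)] = -0.1371
  x=2: 1/7 × log_2[(1/7)/(5/18)] = -0.1371
  x=3: 3/7 × log_2[(3/7)/(1/3)] = 0.1554
  x=4: 1/7 × log_2[(1/7)/(1/18)] = 0.1947
D_KL(P||Q) = 0.2706 bits

D_KL(P||Q) = 0.2706 ≥ 0 ✓

This non-negativity is a fundamental property: relative entropy cannot be negative because it measures how different Q is from P.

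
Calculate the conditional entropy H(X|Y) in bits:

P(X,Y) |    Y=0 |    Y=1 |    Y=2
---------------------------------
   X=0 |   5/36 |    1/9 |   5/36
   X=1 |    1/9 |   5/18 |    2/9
0.9305 bits

Using the chain rule: H(X|Y) = H(X,Y) - H(Y)

First, compute H(X,Y) = 2.4911 bits

Marginal P(Y) = (1/4, 7/18, 13/36)
H(Y) = 1.5605 bits

H(X|Y) = H(X,Y) - H(Y) = 2.4911 - 1.5605 = 0.9305 bits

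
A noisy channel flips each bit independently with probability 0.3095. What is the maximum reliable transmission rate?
0.1074 bits

For a binary symmetric channel (BSC) with error probability p:
Capacity C = 1 - H(p) bits per symbol

where H(p) = -p log₂(p) - (1-p) log₂(1-p) is the binary entropy function.

H(0.3095) = 0.8926 bits
C = 1 - 0.8926 = 0.1074 bits per symbol

This means we can reliably transmit up to 0.1074 bits of information per channel use.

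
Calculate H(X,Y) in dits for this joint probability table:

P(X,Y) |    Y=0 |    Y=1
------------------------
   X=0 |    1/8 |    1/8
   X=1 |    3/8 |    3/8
0.5452 dits

Joint entropy is H(X,Y) = -Σ_{x,y} p(x,y) log p(x,y).

Summing over all non-zero entries:
H(X,Y) = -[1/8·log_10(1/8) + 1/8·log_10(1/8) + 3/8·log_10(3/8) + 3/8·log_10(3/8)]
H(X,Y) = 0.5452 dits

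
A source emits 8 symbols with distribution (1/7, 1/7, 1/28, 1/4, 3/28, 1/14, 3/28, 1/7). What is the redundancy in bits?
0.1627 bits

Redundancy measures how far a source is from maximum entropy:
R = H_max - H(X)

Maximum entropy for 8 symbols: H_max = log_2(8) = 3.0000 bits
Actual entropy: H(X) = 2.8373 bits
Redundancy: R = 3.0000 - 2.8373 = 0.1627 bits

This redundancy represents potential for compression: the source could be compressed by 0.1627 bits per symbol.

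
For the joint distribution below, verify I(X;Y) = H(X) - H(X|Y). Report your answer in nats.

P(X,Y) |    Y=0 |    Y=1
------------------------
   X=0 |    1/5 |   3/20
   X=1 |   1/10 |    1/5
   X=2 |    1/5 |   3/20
I(X;Y) = 0.0242 nats

Mutual information has multiple equivalent forms:
- I(X;Y) = H(X) - H(X|Y)
- I(X;Y) = H(Y) - H(Y|X)
- I(X;Y) = H(X) + H(Y) - H(X,Y)

Computing all quantities:
H(X) = 1.0961, H(Y) = 0.6931, H(X,Y) = 1.7651
H(X|Y) = 1.0719, H(Y|X) = 0.6690

Verification:
H(X) - H(X|Y) = 1.0961 - 1.0719 = 0.0242
H(Y) - H(Y|X) = 0.6931 - 0.6690 = 0.0242
H(X) + H(Y) - H(X,Y) = 1.0961 + 0.6931 - 1.7651 = 0.0242

All forms give I(X;Y) = 0.0242 nats. ✓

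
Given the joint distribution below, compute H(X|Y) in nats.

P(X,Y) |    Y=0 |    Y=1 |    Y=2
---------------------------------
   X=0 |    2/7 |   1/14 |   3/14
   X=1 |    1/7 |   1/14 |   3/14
0.6689 nats

Using the chain rule: H(X|Y) = H(X,Y) - H(Y)

First, compute H(X,Y) = 1.6731 nats

Marginal P(Y) = (3/7, 1/7, 3/7)
H(Y) = 1.0042 nats

H(X|Y) = H(X,Y) - H(Y) = 1.6731 - 1.0042 = 0.6689 nats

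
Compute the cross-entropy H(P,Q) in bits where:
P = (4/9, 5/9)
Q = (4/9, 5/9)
0.9911 bits

Cross-entropy: H(P,Q) = -Σ p(x) log q(x)

Alternatively: H(P,Q) = H(P) + D_KL(P||Q)
H(P) = 0.9911 bits
D_KL(P||Q) = 0.0000 bits

H(P,Q) = 0.9911 + 0.0000 = 0.9911 bits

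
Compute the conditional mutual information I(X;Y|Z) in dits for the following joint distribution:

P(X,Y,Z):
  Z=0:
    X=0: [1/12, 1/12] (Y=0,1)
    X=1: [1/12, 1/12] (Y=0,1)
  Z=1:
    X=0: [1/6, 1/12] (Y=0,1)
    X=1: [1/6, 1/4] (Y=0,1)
0.0098 dits

Conditional mutual information: I(X;Y|Z) = H(X|Z) + H(Y|Z) - H(X,Y|Z)

H(Z) = 0.2764
H(X,Z) = 0.5683 → H(X|Z) = 0.2919
H(Y,Z) = 0.5775 → H(Y|Z) = 0.3010
H(X,Y,Z) = 0.8596 → H(X,Y|Z) = 0.5831

I(X;Y|Z) = 0.2919 + 0.3010 - 0.5831 = 0.0098 dits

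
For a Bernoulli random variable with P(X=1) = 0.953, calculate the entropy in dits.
0.0823 dits

The binary entropy function is:
H(p) = -p log(p) - (1-p) log(1-p)

H(0.953) = -0.953 × log_10(0.953) - 0.047 × log_10(0.047)
H(0.953) = 0.0823 dits

Note: Binary entropy is maximized at p=0.5 (H=1 bit) and minimized at p=0 or p=1 (H=0).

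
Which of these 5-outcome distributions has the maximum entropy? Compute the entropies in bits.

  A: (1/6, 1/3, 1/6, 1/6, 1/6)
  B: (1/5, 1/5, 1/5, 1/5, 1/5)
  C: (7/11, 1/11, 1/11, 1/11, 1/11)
B

For a discrete distribution over n outcomes, entropy is maximized by the uniform distribution.

Computing entropies:
H(A) = 2.2516 bits
H(B) = 2.3219 bits
H(C) = 1.6729 bits

The uniform distribution (where all probabilities equal 1/5) achieves the maximum entropy of log_2(5) = 2.3219 bits.

Distribution B has the highest entropy.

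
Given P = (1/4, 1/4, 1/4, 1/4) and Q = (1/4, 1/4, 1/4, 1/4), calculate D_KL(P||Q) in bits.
0.0000 bits

KL divergence: D_KL(P||Q) = Σ p(x) log(p(x)/q(x))

Computing term by term:
  x=0: 1/4 × log_2[(1/4)/(1/4)] = 1/4 × 0.0000 = 0.0000
  x=1: 1/4 × log_2[(1/4)/(1/4)] = 1/4 × 0.0000 = 0.0000
  x=2: 1/4 × log_2[(1/4)/(1/4)] = 1/4 × 0.0000 = 0.0000
  x=3: 1/4 × log_2[(1/4)/(1/4)] = 1/4 × 0.0000 = 0.0000

D_KL(P||Q) = 0.0000 bits

Note: KL divergence is always non-negative and equals 0 iff P = Q.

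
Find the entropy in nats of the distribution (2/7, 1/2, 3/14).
1.0346 nats

Shannon entropy is H(X) = -Σ p(x) log p(x).

For P = (2/7, 1/2, 3/14):
H = -2/7 × log_e(2/7) -1/2 × log_e(1/2) -3/14 × log_e(3/14)
H = 1.0346 nats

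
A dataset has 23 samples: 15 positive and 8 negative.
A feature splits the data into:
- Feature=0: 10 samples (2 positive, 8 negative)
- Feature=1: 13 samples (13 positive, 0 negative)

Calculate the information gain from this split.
0.6182 bits

Information Gain = H(Y) - H(Y|Feature)

Before split:
P(positive) = 15/23 = 0.6522
H(Y) = 0.9321 bits

After split:
Feature=0: H = 0.7219 bits (weight = 10/23)
Feature=1: H = 0.0000 bits (weight = 13/23)
H(Y|Feature) = (10/23)×0.7219 + (13/23)×0.0000 = 0.3139 bits

Information Gain = 0.9321 - 0.3139 = 0.6182 bits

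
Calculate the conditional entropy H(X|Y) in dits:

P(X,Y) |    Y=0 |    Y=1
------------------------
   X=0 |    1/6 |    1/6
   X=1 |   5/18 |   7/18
0.2751 dits

Using the chain rule: H(X|Y) = H(X,Y) - H(Y)

First, compute H(X,Y) = 0.5734 dits

Marginal P(Y) = (4/9, 5/9)
H(Y) = 0.2983 dits

H(X|Y) = H(X,Y) - H(Y) = 0.5734 - 0.2983 = 0.2751 dits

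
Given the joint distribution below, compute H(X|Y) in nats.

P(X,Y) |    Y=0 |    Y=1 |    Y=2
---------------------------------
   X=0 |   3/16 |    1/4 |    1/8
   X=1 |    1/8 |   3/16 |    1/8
0.6824 nats

Using the chain rule: H(X|Y) = H(X,Y) - H(Y)

First, compute H(X,Y) = 1.7541 nats

Marginal P(Y) = (5/16, 7/16, 1/4)
H(Y) = 1.0717 nats

H(X|Y) = H(X,Y) - H(Y) = 1.7541 - 1.0717 = 0.6824 nats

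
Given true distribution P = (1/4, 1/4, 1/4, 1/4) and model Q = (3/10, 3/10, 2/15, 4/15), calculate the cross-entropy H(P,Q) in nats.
1.4362 nats

Cross-entropy: H(P,Q) = -Σ p(x) log q(x)

Alternatively: H(P,Q) = H(P) + D_KL(P||Q)
H(P) = 1.3863 nats
D_KL(P||Q) = 0.0499 nats

H(P,Q) = 1.3863 + 0.0499 = 1.4362 nats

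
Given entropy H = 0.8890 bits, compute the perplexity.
1.8519

Perplexity is 2^H (or exp(H) for natural log).

H = 0.8890 bits
Perplexity = 2^0.8890 = 1.8519

Interpretation: The model's uncertainty is equivalent to choosing uniformly among 1.9 options.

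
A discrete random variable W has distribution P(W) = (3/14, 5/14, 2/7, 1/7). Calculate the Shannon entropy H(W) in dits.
0.5792 dits

Shannon entropy is H(X) = -Σ p(x) log p(x).

For P = (3/14, 5/14, 2/7, 1/7):
H = -3/14 × log_10(3/14) -5/14 × log_10(5/14) -2/7 × log_10(2/7) -1/7 × log_10(1/7)
H = 0.5792 dits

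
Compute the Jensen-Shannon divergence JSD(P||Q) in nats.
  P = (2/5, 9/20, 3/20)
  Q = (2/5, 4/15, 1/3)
0.0297 nats

Jensen-Shannon divergence is:
JSD(P||Q) = 0.5 × D_KL(P||M) + 0.5 × D_KL(Q||M)
where M = 0.5 × (P + Q) is the mixture distribution.

M = 0.5 × (2/5, 9/20, 3/20) + 0.5 × (2/5, 4/15, 1/3) = (2/5, 0.358333, 0.241667)

D_KL(P||M) = 0.0310 nats
D_KL(Q||M) = 0.0284 nats

JSD(P||Q) = 0.5 × 0.0310 + 0.5 × 0.0284 = 0.0297 nats

Unlike KL divergence, JSD is symmetric and bounded: 0 ≤ JSD ≤ log(2).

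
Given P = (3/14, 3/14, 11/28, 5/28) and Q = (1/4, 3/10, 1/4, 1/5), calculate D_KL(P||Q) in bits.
0.0753 bits

KL divergence: D_KL(P||Q) = Σ p(x) log(p(x)/q(x))

Computing term by term:
  x=0: 3/14 × log_2[(3/14)/(1/4)] = 3/14 × -0.2224 = -0.0477
  x=1: 3/14 × log_2[(3/14)/(3/10)] = 3/14 × -0.4854 = -0.1040
  x=2: 11/28 × log_2[(11/28)/(1/4)] = 11/28 × 0.6521 = 0.2562
  x=3: 5/28 × log_2[(5/28)/(1/5)] = 5/28 × -0.1635 = -0.0292

D_KL(P||Q) = 0.0753 bits

Note: KL divergence is always non-negative and equals 0 iff P = Q.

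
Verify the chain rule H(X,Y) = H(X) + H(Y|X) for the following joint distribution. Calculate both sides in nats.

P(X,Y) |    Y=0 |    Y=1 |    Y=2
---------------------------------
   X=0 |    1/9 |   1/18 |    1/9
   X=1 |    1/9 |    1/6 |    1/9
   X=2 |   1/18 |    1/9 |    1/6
H(X,Y) = 2.1391, H(X) = 1.0893, H(Y|X) = 1.0498 (all in nats)

Chain rule: H(X,Y) = H(X) + H(Y|X)

Left side — joint entropy directly:
H(X,Y) = -Σ p(x,y) log p(x,y) = 2.1391 nats

Right side — compute H(Y|X) from the conditional distributions:
P(X) = (5/18, 7/18, 1/3), so H(X) = 1.0893 nats
H(Y|X) = Σ_x P(X=x) · H(Y|X=x):
  P(Y|X=0) = (2/5, 1/5, 2/5), H(Y|X=0) = 1.0549, weight P(X=0) = 5/18
  P(Y|X=1) = (2/7, 3/7, 2/7), H(Y|X=1) = 1.0790, weight P(X=1) = 7/18
  P(Y|X=2) = (1/6, 1/3, 1/2), H(Y|X=2) = 1.0114, weight P(X=2) = 1/3
H(Y|X) = 1.0498 nats

H(X) + H(Y|X) = 1.0893 + 1.0498 = 2.1391 nats

Both sides equal 2.1391 nats. ✓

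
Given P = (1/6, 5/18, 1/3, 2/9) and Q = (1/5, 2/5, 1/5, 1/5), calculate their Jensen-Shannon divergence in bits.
0.0217 bits

Jensen-Shannon divergence is:
JSD(P||Q) = 0.5 × D_KL(P||M) + 0.5 × D_KL(Q||M)
where M = 0.5 × (P + Q) is the mixture distribution.

M = 0.5 × (1/6, 5/18, 1/3, 2/9) + 0.5 × (1/5, 2/5, 1/5, 1/5) = (0.183333, 0.338889, 4/15, 0.211111)

D_KL(P||M) = 0.0211 bits
D_KL(Q||M) = 0.0222 bits

JSD(P||Q) = 0.5 × 0.0211 + 0.5 × 0.0222 = 0.0217 bits

Unlike KL divergence, JSD is symmetric and bounded: 0 ≤ JSD ≤ log(2).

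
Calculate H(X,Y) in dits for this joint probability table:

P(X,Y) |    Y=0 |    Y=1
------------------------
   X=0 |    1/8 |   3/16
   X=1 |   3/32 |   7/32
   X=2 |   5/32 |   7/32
0.7603 dits

Joint entropy is H(X,Y) = -Σ_{x,y} p(x,y) log p(x,y).

Summing over all non-zero entries:
H(X,Y) = -[1/8·log_10(1/8) + 3/16·log_10(3/16) + 3/32·log_10(3/32) + 7/32·log_10(7/32) + 5/32·log_10(5/32) + 7/32·log_10(7/32)]
H(X,Y) = 0.7603 dits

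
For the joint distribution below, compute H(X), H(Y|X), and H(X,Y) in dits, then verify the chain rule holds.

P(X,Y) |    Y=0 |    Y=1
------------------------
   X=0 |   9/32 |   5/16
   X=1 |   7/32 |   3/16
H(X,Y) = 0.5935, H(X) = 0.2934, H(Y|X) = 0.3002 (all in dits)

Chain rule: H(X,Y) = H(X) + H(Y|X)

Left side — joint entropy directly:
H(X,Y) = -Σ p(x,y) log p(x,y) = 0.5935 dits

Right side — compute H(Y|X) from the conditional distributions:
P(X) = (19/32, 13/32), so H(X) = 0.2934 dits
H(Y|X) = Σ_x P(X=x) · H(Y|X=x):
  P(Y|X=0) = (9/19, 10/19), H(Y|X=0) = 0.3004, weight P(X=0) = 19/32
  P(Y|X=1) = (7/13, 6/13), H(Y|X=1) = 0.2997, weight P(X=1) = 13/32
H(Y|X) = 0.3002 dits

H(X) + H(Y|X) = 0.2934 + 0.3002 = 0.5935 dits

Both sides equal 0.5935 dits. ✓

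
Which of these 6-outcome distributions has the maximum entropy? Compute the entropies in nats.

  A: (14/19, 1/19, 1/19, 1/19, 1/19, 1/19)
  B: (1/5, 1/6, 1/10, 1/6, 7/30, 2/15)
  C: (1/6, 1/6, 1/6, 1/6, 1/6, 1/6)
C

For a discrete distribution over n outcomes, entropy is maximized by the uniform distribution.

Computing entropies:
H(A) = 0.9999 nats
H(B) = 1.7576 nats
H(C) = 1.7918 nats

The uniform distribution (where all probabilities equal 1/6) achieves the maximum entropy of log_e(6) = 1.7918 nats.

Distribution C has the highest entropy.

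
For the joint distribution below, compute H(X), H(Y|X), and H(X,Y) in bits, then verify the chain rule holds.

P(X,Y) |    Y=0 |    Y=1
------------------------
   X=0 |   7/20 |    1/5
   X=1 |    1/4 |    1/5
H(X,Y) = 1.9589, H(X) = 0.9928, H(Y|X) = 0.9661 (all in bits)

Chain rule: H(X,Y) = H(X) + H(Y|X)

Left side — joint entropy directly:
H(X,Y) = -Σ p(x,y) log p(x,y) = 1.9589 bits

Right side — compute H(Y|X) from the conditional distributions:
P(X) = (11/20, 9/20), so H(X) = 0.9928 bits
H(Y|X) = Σ_x P(X=x) · H(Y|X=x):
  P(Y|X=0) = (7/11, 4/11), H(Y|X=0) = 0.9457, weight P(X=0) = 11/20
  P(Y|X=1) = (5/9, 4/9), H(Y|X=1) = 0.9911, weight P(X=1) = 9/20
H(Y|X) = 0.9661 bits

H(X) + H(Y|X) = 0.9928 + 0.9661 = 1.9589 bits

Both sides equal 1.9589 bits. ✓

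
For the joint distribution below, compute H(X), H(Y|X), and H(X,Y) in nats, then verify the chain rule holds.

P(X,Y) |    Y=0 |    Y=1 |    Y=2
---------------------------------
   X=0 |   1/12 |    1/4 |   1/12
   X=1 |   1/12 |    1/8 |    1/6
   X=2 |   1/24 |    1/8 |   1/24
H(X,Y) = 2.0511, H(X) = 1.0594, H(Y|X) = 0.9917 (all in nats)

Chain rule: H(X,Y) = H(X) + H(Y|X)

Left side — joint entropy directly:
H(X,Y) = -Σ p(x,y) log p(x,y) = 2.0511 nats

Right side — compute H(Y|X) from the conditional distributions:
P(X) = (5/12, 3/8, 5/24), so H(X) = 1.0594 nats
H(Y|X) = Σ_x P(X=x) · H(Y|X=x):
  P(Y|X=0) = (1/5, 3/5, 1/5), H(Y|X=0) = 0.9503, weight P(X=0) = 5/12
  P(Y|X=1) = (2/9, 1/3, 4/9), H(Y|X=1) = 1.0609, weight P(X=1) = 3/8
  P(Y|X=2) = (1/5, 3/5, 1/5), H(Y|X=2) = 0.9503, weight P(X=2) = 5/24
H(Y|X) = 0.9917 nats

H(X) + H(Y|X) = 1.0594 + 0.9917 = 2.0511 nats

Both sides equal 2.0511 nats. ✓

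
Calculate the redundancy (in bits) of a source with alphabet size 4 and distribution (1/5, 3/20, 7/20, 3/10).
0.0739 bits

Redundancy measures how far a source is from maximum entropy:
R = H_max - H(X)

Maximum entropy for 4 symbols: H_max = log_2(4) = 2.0000 bits
Actual entropy: H(X) = 1.9261 bits
Redundancy: R = 2.0000 - 1.9261 = 0.0739 bits

This redundancy represents potential for compression: the source could be compressed by 0.0739 bits per symbol.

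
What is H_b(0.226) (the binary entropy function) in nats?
0.5344 nats

The binary entropy function is:
H(p) = -p log(p) - (1-p) log(1-p)

H(0.226) = -0.226 × log_e(0.226) - 0.774 × log_e(0.774)
H(0.226) = 0.5344 nats

Note: Binary entropy is maximized at p=0.5 (H=1 bit) and minimized at p=0 or p=1 (H=0).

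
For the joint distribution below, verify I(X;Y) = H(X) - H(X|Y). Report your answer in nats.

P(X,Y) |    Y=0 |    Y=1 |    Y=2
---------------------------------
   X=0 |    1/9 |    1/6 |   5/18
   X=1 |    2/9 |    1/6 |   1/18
I(X;Y) = 0.0936 nats

Mutual information has multiple equivalent forms:
- I(X;Y) = H(X) - H(X|Y)
- I(X;Y) = H(Y) - H(Y|X)
- I(X;Y) = H(X) + H(Y) - H(X,Y)

Computing all quantities:
H(X) = 0.6870, H(Y) = 1.0986, H(X,Y) = 1.6920
H(X|Y) = 0.5934, H(Y|X) = 1.0051

Verification:
H(X) - H(X|Y) = 0.6870 - 0.5934 = 0.0936
H(Y) - H(Y|X) = 1.0986 - 1.0051 = 0.0936
H(X) + H(Y) - H(X,Y) = 0.6870 + 1.0986 - 1.6920 = 0.0936

All forms give I(X;Y) = 0.0936 nats. ✓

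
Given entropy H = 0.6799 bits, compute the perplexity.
1.6020

Perplexity is 2^H (or exp(H) for natural log).

H = 0.6799 bits
Perplexity = 2^0.6799 = 1.6020

Interpretation: The model's uncertainty is equivalent to choosing uniformly among 1.6 options.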